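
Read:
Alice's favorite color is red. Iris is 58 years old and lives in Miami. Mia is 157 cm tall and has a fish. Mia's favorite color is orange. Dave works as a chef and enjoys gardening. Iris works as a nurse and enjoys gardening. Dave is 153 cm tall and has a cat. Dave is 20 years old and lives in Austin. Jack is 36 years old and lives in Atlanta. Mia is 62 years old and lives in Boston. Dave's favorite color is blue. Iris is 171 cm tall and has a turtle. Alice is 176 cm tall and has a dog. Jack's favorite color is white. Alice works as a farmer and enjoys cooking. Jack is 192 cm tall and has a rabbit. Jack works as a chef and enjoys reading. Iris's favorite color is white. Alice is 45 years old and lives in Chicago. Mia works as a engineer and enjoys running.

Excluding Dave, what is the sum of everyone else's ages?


Sum (excluding Dave): 201

201


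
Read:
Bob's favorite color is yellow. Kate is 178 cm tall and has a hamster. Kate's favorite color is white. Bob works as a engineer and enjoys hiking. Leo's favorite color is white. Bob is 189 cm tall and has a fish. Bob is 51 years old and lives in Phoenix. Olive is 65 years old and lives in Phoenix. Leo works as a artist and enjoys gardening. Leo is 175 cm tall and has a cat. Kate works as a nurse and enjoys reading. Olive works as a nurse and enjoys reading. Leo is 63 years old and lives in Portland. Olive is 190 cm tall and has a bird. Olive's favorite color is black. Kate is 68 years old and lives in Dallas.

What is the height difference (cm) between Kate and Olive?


|178 - 190| = 12

12


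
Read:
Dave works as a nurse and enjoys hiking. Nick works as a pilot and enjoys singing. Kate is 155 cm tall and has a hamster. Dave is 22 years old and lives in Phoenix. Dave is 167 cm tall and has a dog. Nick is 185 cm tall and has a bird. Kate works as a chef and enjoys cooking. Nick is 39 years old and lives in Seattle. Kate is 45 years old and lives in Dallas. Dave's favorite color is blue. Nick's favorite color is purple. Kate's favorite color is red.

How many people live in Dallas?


Count in Dallas: 1

1


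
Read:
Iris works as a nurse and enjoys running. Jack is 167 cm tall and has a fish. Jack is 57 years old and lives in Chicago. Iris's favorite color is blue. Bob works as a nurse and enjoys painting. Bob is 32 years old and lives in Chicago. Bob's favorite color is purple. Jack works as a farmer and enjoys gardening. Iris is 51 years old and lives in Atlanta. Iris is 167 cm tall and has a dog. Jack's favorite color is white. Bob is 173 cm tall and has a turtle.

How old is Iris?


Iris is 51 years old

51


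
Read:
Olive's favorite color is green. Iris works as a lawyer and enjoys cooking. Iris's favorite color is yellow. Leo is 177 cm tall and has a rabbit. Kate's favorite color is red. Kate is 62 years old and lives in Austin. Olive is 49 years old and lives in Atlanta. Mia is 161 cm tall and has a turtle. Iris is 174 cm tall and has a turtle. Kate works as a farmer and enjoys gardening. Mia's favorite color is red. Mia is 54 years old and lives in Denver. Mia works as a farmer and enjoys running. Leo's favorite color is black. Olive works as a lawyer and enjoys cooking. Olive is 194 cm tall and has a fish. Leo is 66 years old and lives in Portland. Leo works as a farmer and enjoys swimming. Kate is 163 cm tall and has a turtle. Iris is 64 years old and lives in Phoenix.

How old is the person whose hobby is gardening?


Person with hobby=gardening is Kate, age 62

62


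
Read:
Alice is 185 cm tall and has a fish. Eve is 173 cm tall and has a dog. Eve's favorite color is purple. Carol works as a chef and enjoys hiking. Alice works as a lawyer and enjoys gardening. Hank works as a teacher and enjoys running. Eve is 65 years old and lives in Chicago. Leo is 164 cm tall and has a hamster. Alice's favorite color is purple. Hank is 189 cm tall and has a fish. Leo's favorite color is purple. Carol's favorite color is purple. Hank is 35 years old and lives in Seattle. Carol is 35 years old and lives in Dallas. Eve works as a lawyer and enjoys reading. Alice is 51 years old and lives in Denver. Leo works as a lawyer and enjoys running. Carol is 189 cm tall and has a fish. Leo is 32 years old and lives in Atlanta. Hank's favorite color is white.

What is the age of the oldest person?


Oldest: Eve at 65

65


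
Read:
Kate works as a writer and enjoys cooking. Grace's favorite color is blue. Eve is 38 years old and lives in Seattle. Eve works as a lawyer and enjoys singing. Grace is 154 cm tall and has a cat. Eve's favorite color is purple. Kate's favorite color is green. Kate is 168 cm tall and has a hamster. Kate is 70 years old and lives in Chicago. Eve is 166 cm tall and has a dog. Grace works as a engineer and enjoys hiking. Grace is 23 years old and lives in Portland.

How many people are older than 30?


Filter: 2

2


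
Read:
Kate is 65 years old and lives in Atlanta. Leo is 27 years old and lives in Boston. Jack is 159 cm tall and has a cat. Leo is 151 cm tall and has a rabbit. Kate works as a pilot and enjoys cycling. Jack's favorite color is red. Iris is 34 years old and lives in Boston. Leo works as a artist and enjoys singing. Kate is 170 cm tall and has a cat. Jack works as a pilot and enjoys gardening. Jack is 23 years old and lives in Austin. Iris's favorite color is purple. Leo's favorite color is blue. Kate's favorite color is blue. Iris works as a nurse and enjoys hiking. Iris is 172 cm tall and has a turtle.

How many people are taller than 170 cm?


Taller than 170: 1

1


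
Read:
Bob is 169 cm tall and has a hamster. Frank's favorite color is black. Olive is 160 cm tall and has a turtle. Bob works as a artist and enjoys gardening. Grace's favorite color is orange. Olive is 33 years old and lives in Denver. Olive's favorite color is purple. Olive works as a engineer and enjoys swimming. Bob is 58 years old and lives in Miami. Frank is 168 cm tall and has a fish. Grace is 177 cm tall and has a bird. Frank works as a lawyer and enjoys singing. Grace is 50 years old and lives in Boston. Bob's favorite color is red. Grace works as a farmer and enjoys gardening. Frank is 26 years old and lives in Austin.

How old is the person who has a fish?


Person with fish is Frank, age 26

26


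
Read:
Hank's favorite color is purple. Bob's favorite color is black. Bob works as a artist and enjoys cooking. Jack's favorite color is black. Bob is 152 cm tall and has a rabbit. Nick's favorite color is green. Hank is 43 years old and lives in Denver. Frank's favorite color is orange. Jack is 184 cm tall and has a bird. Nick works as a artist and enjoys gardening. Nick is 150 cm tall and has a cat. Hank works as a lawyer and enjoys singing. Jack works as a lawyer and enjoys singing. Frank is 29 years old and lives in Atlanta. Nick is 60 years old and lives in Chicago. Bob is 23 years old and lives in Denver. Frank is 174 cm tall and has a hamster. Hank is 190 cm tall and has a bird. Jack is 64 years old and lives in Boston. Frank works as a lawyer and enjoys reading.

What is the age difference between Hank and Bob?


|43 - 23| = 20

20


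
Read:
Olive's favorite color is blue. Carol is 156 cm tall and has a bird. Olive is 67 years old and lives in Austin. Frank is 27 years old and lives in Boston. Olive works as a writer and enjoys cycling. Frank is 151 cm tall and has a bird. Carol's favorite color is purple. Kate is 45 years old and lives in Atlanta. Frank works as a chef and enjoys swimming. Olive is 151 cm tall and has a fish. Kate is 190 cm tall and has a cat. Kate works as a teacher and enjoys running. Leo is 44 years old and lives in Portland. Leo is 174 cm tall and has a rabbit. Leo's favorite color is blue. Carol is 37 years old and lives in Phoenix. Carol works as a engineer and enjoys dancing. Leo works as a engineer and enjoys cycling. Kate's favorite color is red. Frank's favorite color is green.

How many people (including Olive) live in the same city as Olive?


Olive lives in Austin. Count = 1

1


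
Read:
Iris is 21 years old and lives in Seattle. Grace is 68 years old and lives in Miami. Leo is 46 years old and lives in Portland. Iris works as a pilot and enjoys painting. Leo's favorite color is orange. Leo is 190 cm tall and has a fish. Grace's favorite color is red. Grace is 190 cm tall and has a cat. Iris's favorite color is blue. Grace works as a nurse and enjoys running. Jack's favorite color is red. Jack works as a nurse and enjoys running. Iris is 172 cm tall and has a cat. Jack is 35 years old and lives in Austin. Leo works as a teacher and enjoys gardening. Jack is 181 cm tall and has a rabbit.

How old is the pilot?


The pilot is Iris, age 21

21


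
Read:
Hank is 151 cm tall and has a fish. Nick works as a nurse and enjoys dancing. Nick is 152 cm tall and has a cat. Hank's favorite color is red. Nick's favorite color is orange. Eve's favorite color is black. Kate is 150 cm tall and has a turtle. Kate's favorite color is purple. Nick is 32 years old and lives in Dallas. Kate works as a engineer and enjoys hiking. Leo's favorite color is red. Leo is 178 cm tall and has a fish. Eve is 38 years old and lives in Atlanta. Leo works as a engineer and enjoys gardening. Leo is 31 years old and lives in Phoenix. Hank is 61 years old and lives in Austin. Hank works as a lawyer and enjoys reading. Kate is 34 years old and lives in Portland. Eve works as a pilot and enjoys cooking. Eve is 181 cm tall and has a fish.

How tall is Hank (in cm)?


Hank is 151 cm tall

151


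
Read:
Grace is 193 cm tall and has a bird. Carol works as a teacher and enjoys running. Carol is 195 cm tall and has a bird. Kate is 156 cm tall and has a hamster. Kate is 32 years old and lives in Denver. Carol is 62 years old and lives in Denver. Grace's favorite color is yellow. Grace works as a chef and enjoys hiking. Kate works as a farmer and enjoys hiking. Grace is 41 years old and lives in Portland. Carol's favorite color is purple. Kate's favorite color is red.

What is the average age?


Sum=135, n=3, avg=45

45


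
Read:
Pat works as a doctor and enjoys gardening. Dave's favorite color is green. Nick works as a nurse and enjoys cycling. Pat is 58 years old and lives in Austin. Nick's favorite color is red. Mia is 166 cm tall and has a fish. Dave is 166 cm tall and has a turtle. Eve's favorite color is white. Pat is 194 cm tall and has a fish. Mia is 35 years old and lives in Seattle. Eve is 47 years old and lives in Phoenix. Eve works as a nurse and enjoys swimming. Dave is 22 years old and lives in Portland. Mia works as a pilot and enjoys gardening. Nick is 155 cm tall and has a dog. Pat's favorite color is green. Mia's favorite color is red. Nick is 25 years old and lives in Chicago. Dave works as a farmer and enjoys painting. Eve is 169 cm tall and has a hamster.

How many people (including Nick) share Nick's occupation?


Nick is a nurse. Count = 2

2


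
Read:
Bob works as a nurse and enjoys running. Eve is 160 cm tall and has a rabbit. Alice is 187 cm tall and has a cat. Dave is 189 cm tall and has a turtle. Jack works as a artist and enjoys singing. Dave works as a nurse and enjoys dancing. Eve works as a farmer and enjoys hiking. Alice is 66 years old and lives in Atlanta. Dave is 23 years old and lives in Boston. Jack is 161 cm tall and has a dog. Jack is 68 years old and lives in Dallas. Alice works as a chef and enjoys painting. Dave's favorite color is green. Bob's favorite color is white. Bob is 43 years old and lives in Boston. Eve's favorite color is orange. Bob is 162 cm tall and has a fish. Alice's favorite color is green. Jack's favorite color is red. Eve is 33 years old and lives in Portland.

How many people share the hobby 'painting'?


Count: 1

1


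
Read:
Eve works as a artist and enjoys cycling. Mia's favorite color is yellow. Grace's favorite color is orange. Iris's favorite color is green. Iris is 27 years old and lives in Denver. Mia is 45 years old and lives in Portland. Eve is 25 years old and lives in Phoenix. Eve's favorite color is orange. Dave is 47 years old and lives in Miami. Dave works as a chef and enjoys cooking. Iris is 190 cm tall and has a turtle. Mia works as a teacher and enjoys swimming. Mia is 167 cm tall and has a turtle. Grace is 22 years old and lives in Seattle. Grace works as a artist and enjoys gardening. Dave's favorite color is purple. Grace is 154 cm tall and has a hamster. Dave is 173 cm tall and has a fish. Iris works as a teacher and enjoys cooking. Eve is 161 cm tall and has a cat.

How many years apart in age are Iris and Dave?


27 vs 47, diff = 20

20


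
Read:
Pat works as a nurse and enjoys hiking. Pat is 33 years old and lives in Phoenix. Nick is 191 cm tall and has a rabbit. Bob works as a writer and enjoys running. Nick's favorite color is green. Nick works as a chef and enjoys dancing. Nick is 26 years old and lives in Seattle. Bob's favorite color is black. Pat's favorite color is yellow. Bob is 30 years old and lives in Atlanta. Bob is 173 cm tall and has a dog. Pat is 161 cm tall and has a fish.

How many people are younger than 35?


Filter: 3

3


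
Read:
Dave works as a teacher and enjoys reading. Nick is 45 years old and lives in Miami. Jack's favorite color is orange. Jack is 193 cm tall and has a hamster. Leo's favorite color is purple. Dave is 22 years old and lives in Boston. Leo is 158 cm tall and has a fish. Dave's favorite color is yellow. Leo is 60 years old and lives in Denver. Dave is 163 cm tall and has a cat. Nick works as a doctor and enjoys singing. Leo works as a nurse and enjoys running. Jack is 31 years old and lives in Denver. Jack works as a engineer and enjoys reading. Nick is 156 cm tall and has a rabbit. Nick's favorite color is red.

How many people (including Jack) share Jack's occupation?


Jack is a engineer. Count = 1

1


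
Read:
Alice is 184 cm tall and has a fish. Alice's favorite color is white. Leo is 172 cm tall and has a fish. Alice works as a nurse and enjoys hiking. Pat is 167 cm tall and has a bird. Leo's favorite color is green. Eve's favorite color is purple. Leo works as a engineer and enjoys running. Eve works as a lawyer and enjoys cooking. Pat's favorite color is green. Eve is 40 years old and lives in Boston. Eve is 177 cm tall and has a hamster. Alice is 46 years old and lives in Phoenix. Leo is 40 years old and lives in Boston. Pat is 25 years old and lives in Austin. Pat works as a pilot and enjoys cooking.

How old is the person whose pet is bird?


Person with pet=bird is Pat, age 25

25


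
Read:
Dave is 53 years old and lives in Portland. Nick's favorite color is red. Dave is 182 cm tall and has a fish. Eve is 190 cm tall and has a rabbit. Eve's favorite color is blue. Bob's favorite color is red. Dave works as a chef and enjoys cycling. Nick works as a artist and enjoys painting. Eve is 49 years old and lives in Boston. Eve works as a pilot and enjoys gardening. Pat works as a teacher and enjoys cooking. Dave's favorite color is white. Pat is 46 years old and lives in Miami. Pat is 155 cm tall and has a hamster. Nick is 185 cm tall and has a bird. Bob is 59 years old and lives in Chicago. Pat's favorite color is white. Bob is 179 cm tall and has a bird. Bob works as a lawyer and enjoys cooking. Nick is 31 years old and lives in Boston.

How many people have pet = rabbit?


Count: 1

1


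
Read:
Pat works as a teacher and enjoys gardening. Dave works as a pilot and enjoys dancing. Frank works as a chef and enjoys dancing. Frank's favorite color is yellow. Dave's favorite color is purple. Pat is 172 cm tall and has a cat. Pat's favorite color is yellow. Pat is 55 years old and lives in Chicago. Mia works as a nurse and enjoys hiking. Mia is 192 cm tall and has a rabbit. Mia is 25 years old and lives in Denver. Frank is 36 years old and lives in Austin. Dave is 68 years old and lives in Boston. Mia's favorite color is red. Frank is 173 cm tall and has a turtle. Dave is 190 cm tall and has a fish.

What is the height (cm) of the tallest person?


Tallest: Mia at 192 cm

192


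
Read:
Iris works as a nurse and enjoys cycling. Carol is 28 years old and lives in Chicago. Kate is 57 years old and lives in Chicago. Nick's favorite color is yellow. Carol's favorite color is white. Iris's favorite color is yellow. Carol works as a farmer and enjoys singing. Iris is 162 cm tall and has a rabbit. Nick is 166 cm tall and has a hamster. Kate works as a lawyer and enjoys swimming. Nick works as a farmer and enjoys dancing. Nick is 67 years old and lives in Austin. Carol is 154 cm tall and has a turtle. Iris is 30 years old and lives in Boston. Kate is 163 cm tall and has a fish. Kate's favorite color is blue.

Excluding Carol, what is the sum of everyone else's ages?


Sum (excluding Carol): 154

154


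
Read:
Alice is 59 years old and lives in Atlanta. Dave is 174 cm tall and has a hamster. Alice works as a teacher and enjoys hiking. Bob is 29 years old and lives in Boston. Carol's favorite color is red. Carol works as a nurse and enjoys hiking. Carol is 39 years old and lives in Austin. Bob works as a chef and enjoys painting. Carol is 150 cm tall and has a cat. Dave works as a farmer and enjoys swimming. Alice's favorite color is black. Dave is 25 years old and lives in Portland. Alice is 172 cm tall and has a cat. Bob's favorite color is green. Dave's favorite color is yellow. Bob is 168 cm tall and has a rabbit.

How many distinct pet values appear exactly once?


Unique pet values: 2

2


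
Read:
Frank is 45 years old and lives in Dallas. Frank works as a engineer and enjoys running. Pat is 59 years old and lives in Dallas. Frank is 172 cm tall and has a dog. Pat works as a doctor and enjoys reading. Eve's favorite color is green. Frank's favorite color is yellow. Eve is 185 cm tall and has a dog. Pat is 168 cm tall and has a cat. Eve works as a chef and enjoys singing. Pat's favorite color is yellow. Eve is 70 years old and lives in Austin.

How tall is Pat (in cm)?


Pat is 168 cm tall

168


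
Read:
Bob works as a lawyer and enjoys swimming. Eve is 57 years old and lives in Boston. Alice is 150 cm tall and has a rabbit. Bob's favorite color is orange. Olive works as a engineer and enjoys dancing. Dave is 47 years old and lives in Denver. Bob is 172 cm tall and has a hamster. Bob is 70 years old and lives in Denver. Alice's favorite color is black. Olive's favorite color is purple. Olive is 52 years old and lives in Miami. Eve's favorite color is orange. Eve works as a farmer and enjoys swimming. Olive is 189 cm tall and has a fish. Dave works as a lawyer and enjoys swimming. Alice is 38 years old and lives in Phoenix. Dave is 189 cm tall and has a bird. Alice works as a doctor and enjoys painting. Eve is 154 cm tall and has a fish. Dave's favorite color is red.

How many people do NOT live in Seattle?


Not in Seattle: 5

5


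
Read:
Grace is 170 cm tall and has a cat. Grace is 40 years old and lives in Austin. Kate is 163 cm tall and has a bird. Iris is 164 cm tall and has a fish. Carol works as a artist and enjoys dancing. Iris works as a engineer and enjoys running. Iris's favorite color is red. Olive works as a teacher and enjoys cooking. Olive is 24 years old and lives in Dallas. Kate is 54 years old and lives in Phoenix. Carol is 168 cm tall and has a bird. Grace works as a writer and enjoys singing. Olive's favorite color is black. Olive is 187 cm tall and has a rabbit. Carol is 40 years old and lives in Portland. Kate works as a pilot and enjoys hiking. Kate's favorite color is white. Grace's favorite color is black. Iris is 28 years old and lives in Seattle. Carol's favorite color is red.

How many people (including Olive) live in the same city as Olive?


Olive lives in Dallas. Count = 1

1


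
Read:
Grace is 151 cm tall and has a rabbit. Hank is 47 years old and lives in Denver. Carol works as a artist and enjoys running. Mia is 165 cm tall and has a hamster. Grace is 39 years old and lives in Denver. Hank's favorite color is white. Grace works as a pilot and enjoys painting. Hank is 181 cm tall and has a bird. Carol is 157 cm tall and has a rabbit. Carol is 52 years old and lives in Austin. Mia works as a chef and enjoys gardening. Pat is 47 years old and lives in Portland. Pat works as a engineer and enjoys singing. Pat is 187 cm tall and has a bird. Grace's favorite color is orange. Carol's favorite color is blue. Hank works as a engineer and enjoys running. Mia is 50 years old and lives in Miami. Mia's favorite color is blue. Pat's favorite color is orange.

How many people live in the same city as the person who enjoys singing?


Person with hobby singing is Pat, city Portland. Count = 1

1


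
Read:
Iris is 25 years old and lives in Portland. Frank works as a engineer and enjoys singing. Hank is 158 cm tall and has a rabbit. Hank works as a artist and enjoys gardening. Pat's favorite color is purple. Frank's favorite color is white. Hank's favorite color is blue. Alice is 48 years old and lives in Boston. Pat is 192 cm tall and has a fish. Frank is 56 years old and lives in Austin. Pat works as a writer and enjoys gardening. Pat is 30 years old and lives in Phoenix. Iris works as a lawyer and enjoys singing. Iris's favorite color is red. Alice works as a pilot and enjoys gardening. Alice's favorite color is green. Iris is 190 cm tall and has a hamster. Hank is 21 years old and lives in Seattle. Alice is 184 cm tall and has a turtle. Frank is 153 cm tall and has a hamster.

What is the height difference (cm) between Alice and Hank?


|184 - 158| = 26

26


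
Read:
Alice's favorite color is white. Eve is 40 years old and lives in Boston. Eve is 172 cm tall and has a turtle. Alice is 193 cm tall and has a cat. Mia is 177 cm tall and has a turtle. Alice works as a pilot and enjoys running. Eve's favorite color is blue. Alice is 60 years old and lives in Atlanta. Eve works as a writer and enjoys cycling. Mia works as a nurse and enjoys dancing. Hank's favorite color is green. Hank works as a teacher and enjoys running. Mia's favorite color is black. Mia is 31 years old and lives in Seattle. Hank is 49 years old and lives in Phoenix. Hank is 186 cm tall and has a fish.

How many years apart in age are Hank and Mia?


49 vs 31, diff = 18

18


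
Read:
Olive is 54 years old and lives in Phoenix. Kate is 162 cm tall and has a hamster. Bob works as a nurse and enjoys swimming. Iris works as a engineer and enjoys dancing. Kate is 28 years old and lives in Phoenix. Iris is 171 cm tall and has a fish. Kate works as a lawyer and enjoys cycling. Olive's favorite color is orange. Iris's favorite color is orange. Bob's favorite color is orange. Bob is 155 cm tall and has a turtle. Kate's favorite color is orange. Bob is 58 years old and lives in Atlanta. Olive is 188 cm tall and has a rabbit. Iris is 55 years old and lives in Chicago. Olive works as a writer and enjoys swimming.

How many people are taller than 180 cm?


Taller than 180: 1

1


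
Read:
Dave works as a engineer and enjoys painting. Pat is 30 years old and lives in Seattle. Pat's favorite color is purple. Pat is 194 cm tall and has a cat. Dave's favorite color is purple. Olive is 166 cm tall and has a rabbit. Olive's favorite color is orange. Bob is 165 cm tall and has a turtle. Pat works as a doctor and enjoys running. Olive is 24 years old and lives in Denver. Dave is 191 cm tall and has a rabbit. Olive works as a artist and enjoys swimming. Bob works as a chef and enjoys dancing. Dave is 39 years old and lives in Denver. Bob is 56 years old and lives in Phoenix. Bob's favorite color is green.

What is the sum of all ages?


39+30+56+24 = 149

149


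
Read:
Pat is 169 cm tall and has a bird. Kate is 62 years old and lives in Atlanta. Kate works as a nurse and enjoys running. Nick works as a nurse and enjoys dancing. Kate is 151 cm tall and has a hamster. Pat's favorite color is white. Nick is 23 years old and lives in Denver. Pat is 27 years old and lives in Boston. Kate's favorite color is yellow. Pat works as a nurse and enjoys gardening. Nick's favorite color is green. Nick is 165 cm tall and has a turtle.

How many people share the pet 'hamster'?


Count: 1

1


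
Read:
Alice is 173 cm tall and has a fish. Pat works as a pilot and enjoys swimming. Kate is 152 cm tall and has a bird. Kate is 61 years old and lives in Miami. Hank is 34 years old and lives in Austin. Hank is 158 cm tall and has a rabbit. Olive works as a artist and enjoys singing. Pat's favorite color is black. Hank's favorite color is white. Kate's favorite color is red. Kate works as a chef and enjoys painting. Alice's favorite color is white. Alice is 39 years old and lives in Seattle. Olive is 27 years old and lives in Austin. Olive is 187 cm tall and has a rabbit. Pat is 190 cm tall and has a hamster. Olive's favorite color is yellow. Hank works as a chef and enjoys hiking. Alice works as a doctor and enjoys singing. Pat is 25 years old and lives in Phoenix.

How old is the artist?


The artist is Olive, age 27

27


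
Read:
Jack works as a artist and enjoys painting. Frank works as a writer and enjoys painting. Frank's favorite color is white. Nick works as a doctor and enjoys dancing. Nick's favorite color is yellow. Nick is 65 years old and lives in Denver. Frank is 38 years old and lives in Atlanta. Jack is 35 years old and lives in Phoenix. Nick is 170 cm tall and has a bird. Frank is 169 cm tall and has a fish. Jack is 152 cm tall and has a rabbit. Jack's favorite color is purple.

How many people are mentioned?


People: Jack, Nick, Frank. Count = 3

3


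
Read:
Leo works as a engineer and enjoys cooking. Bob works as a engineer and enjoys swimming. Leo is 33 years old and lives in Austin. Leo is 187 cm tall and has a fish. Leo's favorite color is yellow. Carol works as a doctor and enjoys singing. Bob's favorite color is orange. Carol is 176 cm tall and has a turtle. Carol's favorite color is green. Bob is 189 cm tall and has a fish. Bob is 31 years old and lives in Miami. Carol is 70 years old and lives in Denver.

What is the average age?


Sum=134, n=3, avg=44.67

44.67


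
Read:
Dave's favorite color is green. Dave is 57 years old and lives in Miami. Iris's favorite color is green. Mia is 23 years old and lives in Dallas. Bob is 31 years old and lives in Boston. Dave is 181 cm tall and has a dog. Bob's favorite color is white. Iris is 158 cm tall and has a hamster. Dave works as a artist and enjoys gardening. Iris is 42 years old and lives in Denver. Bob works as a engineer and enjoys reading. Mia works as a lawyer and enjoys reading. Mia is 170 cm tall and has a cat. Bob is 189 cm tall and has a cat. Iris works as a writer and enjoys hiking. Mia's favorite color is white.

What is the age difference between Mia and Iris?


|23 - 42| = 19

19


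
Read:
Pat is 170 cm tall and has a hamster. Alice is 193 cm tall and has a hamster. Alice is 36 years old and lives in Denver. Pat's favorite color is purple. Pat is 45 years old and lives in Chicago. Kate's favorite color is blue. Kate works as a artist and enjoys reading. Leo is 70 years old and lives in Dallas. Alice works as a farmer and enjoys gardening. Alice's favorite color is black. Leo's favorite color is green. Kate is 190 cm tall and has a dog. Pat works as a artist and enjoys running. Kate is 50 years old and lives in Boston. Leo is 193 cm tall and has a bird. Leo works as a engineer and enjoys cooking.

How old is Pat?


Pat is 45 years old

45


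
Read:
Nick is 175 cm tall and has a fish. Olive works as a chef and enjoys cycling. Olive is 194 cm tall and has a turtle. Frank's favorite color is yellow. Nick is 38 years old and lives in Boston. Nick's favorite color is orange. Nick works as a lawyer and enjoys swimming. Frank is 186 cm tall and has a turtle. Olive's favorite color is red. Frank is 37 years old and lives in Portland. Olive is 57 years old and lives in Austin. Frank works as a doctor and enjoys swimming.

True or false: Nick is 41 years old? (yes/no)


Nick is actually 38. no

no


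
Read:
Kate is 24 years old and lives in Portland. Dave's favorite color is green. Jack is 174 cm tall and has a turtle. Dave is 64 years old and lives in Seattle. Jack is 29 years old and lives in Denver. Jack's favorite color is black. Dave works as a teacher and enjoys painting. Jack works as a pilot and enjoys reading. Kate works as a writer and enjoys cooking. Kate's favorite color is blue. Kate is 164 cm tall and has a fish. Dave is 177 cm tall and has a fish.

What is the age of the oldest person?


Oldest: Dave at 64

64


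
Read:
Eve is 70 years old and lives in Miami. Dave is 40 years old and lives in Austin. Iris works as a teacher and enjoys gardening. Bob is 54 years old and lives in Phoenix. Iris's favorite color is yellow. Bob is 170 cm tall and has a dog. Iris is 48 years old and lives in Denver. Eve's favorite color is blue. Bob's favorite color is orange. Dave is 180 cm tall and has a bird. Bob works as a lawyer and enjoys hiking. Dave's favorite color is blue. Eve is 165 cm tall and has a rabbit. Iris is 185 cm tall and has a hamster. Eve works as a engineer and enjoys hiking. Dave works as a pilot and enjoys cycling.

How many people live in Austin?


Count in Austin: 1

1


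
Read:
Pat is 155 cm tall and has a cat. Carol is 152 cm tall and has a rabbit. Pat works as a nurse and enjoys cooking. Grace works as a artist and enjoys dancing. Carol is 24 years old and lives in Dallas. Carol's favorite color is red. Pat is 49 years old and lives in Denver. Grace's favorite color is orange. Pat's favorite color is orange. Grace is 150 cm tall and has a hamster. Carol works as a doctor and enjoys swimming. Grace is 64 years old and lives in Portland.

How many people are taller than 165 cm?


Taller than 165: 0

0


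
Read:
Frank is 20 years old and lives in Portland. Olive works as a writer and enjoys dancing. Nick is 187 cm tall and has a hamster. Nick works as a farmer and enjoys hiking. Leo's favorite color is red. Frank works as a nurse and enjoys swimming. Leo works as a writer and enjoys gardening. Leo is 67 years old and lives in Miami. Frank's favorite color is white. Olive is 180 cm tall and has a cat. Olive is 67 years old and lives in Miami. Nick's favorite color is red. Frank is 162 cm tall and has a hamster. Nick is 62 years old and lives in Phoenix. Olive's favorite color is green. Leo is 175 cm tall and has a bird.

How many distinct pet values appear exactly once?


Unique pet values: 2

2


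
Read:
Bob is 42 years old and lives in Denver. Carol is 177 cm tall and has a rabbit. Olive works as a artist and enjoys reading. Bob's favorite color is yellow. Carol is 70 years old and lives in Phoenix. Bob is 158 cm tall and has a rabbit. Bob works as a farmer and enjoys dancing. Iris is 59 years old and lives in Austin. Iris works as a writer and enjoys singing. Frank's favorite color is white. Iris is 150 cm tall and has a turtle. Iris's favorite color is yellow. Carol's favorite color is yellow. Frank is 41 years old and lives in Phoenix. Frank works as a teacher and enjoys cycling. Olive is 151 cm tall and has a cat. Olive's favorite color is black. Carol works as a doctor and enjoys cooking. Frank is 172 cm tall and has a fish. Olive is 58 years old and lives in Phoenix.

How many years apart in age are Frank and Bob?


41 vs 42, diff = 1

1


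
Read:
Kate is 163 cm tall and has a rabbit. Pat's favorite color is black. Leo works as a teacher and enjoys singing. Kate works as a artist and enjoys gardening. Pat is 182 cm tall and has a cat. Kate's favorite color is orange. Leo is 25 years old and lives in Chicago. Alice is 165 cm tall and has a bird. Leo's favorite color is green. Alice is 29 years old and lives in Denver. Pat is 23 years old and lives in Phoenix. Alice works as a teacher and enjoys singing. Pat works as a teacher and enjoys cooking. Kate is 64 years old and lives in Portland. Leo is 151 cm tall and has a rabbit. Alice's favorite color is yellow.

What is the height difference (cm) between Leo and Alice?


|151 - 165| = 14

14


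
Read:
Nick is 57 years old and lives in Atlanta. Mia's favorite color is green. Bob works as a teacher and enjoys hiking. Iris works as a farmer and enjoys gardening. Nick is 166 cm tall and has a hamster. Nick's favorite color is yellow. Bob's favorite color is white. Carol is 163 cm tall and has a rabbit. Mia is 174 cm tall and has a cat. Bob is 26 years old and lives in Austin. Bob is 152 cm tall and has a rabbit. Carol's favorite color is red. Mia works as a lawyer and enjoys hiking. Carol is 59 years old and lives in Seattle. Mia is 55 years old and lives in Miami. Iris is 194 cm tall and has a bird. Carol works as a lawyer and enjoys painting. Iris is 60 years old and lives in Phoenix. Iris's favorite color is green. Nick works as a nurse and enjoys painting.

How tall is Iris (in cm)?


Iris is 194 cm tall

194


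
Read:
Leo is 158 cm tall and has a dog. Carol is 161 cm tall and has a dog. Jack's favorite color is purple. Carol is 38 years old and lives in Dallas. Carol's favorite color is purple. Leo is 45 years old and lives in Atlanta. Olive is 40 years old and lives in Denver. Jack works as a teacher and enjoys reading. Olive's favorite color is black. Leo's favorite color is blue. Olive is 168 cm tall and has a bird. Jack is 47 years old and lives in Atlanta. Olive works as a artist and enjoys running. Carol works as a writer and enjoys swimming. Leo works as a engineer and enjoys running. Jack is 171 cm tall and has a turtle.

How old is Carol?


Carol is 38 years old

38


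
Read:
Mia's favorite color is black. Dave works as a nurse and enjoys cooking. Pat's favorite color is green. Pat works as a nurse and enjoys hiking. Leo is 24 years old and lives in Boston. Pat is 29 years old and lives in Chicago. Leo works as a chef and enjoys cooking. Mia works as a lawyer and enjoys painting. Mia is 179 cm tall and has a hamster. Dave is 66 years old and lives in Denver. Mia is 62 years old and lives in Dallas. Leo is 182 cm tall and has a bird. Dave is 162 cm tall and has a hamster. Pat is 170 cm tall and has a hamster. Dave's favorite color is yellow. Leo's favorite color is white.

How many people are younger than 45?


Filter: 2

2


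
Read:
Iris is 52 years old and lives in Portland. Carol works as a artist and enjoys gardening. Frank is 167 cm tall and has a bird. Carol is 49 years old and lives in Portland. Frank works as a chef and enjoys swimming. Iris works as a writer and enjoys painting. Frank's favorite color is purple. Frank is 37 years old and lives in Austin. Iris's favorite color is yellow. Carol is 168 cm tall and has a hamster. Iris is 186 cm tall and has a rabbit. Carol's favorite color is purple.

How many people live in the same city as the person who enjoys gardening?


Person with hobby gardening is Carol, city Portland. Count = 2

2


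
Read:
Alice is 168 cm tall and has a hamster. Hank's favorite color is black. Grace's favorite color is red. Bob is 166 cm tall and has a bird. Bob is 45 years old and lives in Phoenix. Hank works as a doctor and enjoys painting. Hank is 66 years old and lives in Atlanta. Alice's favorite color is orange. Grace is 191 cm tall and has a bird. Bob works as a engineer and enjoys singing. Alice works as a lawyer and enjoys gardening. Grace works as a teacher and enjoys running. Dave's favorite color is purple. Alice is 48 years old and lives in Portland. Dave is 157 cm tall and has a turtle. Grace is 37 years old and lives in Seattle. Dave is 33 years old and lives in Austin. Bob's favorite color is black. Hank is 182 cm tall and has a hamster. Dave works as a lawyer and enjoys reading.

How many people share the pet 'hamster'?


Count: 2

2


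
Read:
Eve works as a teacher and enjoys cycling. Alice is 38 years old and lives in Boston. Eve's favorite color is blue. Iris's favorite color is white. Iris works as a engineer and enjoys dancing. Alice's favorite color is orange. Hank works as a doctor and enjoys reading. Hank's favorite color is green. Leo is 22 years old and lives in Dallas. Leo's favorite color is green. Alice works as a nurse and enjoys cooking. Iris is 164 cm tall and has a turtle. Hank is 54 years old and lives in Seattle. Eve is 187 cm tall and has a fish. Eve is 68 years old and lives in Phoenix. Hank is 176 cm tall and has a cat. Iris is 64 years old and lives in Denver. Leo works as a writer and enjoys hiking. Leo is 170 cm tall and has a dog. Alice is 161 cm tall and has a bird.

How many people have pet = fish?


Count: 1

1


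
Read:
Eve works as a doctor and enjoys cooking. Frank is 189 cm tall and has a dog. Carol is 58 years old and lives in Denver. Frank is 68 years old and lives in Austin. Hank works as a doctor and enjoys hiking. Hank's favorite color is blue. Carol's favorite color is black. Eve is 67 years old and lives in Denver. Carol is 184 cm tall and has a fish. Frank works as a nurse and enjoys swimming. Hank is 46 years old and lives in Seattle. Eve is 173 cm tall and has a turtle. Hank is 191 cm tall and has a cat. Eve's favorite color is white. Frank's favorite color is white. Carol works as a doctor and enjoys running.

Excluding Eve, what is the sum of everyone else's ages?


Sum (excluding Eve): 172

172


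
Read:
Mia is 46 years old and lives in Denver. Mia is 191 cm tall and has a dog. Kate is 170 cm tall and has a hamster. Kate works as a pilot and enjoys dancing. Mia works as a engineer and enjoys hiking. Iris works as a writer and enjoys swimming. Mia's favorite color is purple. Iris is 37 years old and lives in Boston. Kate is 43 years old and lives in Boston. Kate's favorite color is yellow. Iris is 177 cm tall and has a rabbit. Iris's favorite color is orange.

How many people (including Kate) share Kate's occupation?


Kate is a pilot. Count = 1

1


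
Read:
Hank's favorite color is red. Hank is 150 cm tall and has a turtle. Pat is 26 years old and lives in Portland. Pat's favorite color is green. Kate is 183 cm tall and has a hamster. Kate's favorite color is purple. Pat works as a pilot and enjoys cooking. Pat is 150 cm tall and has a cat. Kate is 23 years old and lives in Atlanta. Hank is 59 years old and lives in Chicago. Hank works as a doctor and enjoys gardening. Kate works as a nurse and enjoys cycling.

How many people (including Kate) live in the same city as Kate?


Kate lives in Atlanta. Count = 1

1


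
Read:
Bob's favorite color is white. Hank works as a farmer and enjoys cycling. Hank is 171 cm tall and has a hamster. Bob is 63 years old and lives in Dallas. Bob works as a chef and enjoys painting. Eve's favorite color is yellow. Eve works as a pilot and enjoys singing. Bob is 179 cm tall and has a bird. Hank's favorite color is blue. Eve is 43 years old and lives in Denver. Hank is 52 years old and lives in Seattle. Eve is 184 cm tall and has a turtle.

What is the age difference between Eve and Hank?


|43 - 52| = 9

9


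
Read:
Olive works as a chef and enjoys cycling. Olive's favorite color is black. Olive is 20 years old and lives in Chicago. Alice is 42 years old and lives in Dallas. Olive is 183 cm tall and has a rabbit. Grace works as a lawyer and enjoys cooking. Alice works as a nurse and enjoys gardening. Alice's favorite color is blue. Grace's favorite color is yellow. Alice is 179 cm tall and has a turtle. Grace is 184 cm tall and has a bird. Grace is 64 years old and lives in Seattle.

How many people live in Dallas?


Count in Dallas: 1

1


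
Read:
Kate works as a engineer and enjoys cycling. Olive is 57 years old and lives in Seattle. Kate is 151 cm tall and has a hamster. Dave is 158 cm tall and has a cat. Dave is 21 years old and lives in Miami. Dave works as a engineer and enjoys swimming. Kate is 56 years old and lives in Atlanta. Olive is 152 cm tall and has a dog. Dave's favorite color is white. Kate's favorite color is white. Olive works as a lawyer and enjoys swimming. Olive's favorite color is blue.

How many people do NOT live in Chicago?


Not in Chicago: 3

3


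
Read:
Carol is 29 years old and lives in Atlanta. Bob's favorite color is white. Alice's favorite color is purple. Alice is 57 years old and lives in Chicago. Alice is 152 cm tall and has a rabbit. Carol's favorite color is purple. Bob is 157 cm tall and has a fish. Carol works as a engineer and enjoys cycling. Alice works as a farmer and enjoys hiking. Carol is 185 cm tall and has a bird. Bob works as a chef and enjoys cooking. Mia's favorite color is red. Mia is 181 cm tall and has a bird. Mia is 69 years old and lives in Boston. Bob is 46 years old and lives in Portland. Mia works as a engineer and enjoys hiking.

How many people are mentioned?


People: Carol, Bob, Alice, Mia. Count = 4

4
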